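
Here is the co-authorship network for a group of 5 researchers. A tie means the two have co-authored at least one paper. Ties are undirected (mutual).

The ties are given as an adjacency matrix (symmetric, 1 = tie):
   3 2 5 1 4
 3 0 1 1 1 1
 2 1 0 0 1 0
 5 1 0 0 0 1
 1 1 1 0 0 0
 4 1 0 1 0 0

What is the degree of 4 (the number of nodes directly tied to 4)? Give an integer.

4 is directly tied to 3 and 5. That is 2 neighbors, so the degree of 4 is 2.

2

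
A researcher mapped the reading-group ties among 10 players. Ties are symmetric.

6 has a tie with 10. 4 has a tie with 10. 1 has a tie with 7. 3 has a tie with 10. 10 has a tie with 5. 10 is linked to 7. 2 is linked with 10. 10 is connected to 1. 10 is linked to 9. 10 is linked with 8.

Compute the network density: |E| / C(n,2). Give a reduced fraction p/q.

There are 10 edges and 10 nodes, so the maximum possible is C(10,2) = 45.
Density = 10/45 = 2/9.

2/9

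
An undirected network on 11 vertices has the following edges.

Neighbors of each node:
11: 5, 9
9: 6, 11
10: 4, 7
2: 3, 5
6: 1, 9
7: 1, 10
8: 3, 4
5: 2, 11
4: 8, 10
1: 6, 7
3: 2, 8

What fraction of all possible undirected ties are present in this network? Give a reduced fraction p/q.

There are 11 edges and 11 nodes, so the maximum possible is C(11,2) = 55.
Density = 11/55 = 1/5.

1/5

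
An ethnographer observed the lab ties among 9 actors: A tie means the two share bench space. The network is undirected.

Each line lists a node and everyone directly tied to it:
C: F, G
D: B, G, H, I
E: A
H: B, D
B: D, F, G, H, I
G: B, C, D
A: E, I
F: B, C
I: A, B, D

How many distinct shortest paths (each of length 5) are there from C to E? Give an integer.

3

The shortest distance is 5. The length-5 paths are: C–F–B–I–A–E; C–G–B–I–A–E; C–G–D–I–A–E.
That gives 3 distinct shortest paths.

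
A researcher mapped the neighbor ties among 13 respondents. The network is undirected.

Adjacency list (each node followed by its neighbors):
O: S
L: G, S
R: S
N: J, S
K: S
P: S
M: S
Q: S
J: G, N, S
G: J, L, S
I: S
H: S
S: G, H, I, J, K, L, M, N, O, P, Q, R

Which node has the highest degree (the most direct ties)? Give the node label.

S

Degrees — G:3, H:1, I:1, J:3, K:1, L:2, M:1, N:2, O:1, P:1, Q:1, R:1, S:12.
The maximum is 12, attained only by S.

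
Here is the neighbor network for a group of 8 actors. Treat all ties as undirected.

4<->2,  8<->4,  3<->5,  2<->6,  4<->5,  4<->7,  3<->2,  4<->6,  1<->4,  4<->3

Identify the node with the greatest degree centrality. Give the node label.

Degrees — 1:1, 2:3, 3:3, 4:7, 5:2, 6:2, 7:1, 8:1.
The maximum is 7, attained only by 4.

4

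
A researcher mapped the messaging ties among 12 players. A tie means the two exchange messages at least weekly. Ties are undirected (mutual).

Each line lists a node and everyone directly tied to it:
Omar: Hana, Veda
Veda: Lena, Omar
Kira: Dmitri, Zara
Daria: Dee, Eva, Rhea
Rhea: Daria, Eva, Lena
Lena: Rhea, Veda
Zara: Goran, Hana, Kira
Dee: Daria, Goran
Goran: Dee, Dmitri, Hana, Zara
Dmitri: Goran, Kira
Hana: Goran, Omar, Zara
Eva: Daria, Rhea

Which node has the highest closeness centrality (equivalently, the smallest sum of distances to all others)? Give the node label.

Farness (sum of distances to all others) for each node — Daria:27, Dee:25, Dmitri:31, Eva:33, Goran:23, Hana:25, Kira:35, Lena:32, Omar:28, Rhea:30, Veda:30, Zara:27.
The smallest farness is 23, for Goran, so Goran has the highest closeness.

Goran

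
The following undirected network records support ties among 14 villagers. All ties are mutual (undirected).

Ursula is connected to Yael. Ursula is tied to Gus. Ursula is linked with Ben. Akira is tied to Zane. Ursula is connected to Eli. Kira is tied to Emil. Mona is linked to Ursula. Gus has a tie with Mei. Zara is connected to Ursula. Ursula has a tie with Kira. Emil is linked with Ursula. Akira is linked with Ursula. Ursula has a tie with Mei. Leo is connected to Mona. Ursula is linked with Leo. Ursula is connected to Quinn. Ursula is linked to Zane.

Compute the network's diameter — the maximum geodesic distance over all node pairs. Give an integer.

2

Eccentricity of each node (its greatest distance to any other): Akira:2, Ben:2, Eli:2, Emil:2, Gus:2, Kira:2, Leo:2, Mei:2, Mona:2, Quinn:2, Ursula:1, Yael:2, Zane:2, Zara:2.
The maximum eccentricity is 2, realized for instance by the pair Mona–Akira via Mona – Ursula – Akira. So the diameter is 2.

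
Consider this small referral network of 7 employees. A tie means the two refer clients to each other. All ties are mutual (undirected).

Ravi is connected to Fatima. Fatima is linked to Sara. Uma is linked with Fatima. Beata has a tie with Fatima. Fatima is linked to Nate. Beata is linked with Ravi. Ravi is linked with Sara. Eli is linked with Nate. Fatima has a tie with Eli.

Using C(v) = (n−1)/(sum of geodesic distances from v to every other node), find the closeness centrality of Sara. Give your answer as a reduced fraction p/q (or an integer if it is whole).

Distances from Sara: Beata:2, Eli:2, Fatima:1, Nate:2, Ravi:1, Uma:2. Sum = 10.
n = 7, so closeness = 6/10 = 3/5.

3/5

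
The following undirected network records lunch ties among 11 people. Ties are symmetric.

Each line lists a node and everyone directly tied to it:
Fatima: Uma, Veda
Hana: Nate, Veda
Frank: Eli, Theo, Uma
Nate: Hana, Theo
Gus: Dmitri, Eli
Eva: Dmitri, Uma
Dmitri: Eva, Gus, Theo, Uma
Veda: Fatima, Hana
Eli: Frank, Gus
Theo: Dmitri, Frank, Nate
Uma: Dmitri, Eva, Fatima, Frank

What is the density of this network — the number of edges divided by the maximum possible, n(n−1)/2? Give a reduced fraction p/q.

There are 14 edges and 11 nodes, so the maximum possible is C(11,2) = 55.
Density = 14/55.

14/55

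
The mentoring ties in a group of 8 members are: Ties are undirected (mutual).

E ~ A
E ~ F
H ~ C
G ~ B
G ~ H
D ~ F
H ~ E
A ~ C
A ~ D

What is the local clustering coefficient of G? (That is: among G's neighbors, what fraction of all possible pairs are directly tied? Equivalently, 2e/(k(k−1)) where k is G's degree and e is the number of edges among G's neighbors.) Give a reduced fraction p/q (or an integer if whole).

G's neighbors: B and H (k = 2).
Possible neighbor pairs: C(2,2) = 1. Edges among them: none → e = 0.
Clustering(G) = 0/1.

0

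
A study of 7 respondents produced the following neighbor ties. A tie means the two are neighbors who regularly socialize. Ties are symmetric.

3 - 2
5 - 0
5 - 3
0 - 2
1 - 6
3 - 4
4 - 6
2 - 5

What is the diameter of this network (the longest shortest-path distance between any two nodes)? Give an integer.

5

Eccentricity of each node (its greatest distance to any other): 0:5, 1:5, 2:4, 3:3, 4:3, 5:4, 6:4.
The maximum eccentricity is 5, realized for instance by the pair 1–0 via 1 – 6 – 4 – 3 – 5 – 0. So the diameter is 5.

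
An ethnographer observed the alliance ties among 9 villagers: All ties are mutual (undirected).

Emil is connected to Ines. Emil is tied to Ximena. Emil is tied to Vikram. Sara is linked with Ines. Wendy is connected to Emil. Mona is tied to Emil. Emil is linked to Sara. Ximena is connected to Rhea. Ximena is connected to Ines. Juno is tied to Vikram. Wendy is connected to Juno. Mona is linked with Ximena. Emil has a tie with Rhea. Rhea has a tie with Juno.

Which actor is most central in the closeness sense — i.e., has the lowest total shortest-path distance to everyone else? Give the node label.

Farness (sum of distances to all others) for each node — Emil:9, Ines:14, Juno:16, Mona:15, Rhea:13, Sara:15, Vikram:14, Wendy:14, Ximena:12.
The smallest farness is 9, for Emil, so Emil has the highest closeness.

Emil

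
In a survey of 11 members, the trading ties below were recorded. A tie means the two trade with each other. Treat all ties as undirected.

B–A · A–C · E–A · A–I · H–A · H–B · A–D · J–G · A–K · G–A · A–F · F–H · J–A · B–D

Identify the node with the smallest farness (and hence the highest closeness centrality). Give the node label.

A

Farness (sum of distances to all others) for each node — A:10, B:17, C:19, D:18, E:19, F:18, G:18, H:17, I:19, J:18, K:19.
The smallest farness is 10, for A, so A has the highest closeness.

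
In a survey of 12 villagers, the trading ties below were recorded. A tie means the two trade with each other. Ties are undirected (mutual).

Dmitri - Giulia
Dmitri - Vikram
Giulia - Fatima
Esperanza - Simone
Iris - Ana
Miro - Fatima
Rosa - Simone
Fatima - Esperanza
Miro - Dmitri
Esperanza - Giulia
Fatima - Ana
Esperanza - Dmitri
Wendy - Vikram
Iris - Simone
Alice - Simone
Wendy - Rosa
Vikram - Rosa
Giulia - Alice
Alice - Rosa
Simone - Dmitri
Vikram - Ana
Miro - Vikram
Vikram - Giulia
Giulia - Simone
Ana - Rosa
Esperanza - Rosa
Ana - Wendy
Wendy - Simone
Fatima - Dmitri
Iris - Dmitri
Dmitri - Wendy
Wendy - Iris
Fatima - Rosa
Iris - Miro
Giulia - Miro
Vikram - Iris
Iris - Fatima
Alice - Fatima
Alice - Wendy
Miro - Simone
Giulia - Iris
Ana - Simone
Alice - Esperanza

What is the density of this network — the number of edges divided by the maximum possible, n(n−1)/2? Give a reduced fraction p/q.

43/66

There are 43 edges and 12 nodes, so the maximum possible is C(12,2) = 66.
Density = 43/66.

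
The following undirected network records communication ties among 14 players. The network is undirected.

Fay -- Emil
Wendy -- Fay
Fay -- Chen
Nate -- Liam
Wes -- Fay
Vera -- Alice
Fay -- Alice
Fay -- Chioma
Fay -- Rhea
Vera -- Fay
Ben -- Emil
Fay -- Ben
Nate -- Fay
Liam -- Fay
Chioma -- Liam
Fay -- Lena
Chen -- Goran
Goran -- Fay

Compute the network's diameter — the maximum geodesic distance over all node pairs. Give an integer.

2

Eccentricity of each node (its greatest distance to any other): Alice:2, Ben:2, Chen:2, Chioma:2, Emil:2, Fay:1, Goran:2, Lena:2, Liam:2, Nate:2, Rhea:2, Vera:2, Wendy:2, Wes:2.
The maximum eccentricity is 2, realized for instance by the pair Lena–Liam via Lena – Fay – Liam. So the diameter is 2.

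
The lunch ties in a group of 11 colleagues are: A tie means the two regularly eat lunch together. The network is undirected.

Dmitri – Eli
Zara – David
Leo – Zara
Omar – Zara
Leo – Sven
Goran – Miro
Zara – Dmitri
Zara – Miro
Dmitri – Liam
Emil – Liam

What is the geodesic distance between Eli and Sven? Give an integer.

4

One shortest route is Eli – Dmitri – Zara – Leo – Sven, which uses 4 edges, and at distance 3 from Eli we only reach {David, Emil, Leo, Miro, Omar}, which does not include Sven. So d(Eli,Sven) = 4.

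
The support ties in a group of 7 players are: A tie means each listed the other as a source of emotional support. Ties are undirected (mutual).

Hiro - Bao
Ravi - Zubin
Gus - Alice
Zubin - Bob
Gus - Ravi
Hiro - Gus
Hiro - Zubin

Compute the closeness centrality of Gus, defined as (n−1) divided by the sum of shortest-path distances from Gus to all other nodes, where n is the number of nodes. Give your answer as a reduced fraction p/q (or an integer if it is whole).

3/5

Distances from Gus: Alice:1, Bao:2, Bob:3, Hiro:1, Ravi:1, Zubin:2. Sum = 10.
n = 7, so closeness = 6/10 = 3/5.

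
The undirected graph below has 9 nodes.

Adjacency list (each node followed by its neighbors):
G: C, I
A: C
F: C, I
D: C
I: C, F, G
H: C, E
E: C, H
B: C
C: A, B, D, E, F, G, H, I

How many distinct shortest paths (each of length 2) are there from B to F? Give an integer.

The shortest distance is 2, and the only length-2 path is B–C–F. So there is exactly 1 shortest path.

1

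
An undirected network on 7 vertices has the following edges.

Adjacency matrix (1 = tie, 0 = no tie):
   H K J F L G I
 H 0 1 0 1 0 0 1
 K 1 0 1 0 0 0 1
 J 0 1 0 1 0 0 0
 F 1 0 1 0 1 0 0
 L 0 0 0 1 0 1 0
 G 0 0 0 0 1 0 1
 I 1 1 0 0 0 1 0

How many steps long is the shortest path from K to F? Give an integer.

One shortest route is K – H – F, which uses 2 edges, and K and F are not directly tied, so nothing shorter exists. So d(K,F) = 2.

2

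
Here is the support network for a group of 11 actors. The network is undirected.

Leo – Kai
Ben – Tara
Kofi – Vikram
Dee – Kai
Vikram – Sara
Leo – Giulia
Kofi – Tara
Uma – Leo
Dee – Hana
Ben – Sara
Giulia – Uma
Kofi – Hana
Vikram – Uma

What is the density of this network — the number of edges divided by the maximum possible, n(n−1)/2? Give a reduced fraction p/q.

13/55

There are 13 edges and 11 nodes, so the maximum possible is C(11,2) = 55.
Density = 13/55.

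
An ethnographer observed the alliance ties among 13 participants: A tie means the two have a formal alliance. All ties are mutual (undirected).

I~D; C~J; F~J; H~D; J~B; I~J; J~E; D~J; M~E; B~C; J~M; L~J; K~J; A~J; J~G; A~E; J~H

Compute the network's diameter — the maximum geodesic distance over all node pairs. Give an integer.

2

Eccentricity of each node (its greatest distance to any other): A:2, B:2, C:2, D:2, E:2, F:2, G:2, H:2, I:2, J:1, K:2, L:2, M:2.
The maximum eccentricity is 2, realized for instance by the pair K–F via K – J – F. So the diameter is 2.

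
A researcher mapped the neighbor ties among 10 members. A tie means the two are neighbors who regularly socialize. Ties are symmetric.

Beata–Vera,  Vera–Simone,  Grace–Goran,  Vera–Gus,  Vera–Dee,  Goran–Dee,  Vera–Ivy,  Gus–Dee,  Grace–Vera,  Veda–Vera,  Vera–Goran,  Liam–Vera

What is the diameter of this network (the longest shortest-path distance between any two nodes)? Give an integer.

Eccentricity of each node (its greatest distance to any other): Beata:2, Dee:2, Goran:2, Grace:2, Gus:2, Ivy:2, Liam:2, Simone:2, Veda:2, Vera:1.
The maximum eccentricity is 2, realized for instance by the pair Ivy–Veda via Ivy – Vera – Veda. So the diameter is 2.

2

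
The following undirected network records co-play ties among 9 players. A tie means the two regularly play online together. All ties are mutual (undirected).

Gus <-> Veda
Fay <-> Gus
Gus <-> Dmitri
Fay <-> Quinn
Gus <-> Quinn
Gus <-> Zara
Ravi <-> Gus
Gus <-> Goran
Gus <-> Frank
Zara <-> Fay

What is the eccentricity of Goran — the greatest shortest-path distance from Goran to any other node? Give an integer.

Distances from Goran: Dmitri:2, Fay:2, Frank:2, Gus:1, Quinn:2, Ravi:2, Veda:2, Zara:2.
The largest is 2 (to Fay, Zara, Ravi, Dmitri, Quinn, Frank, and Veda), so the eccentricity of Goran is 2.

2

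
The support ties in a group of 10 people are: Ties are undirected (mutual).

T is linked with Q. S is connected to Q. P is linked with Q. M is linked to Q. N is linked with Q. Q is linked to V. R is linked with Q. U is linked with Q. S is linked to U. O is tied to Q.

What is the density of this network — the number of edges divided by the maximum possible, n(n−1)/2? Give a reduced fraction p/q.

There are 10 edges and 10 nodes, so the maximum possible is C(10,2) = 45.
Density = 10/45 = 2/9.

2/9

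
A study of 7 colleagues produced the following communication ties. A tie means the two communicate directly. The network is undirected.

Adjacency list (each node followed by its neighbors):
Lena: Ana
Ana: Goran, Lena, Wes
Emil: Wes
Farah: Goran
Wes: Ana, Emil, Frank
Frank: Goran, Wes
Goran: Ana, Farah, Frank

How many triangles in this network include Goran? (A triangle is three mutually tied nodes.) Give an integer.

0

Goran's neighbors are Ana, Farah, and Frank, but none of them are tied to each other, so no triangle contains Goran.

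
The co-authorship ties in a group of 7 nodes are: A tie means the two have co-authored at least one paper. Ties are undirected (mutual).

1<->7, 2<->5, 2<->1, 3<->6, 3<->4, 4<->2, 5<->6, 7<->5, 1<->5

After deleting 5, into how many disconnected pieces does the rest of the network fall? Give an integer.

1

5's neighbors (1, 2, 6, and 7) remain reachable from one another through other ties, so the rest of the network stays in one piece.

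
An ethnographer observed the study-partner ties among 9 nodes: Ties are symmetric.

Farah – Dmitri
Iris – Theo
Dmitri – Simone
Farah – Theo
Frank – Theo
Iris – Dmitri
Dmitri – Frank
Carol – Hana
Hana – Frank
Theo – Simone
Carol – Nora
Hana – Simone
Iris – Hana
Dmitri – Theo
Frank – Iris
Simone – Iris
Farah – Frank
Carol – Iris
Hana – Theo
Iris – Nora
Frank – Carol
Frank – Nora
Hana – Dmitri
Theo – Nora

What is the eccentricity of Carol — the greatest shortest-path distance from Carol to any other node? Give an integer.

2

Distances from Carol: Dmitri:2, Farah:2, Frank:1, Hana:1, Iris:1, Nora:1, Simone:2, Theo:2.
The largest is 2 (to Theo, Farah, Dmitri, and Simone), so the eccentricity of Carol is 2.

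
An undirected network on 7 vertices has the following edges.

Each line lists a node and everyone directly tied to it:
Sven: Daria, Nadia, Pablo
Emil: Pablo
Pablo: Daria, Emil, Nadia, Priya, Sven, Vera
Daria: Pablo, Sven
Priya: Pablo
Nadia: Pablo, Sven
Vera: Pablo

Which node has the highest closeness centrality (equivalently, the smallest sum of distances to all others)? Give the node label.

Pablo

Farness (sum of distances to all others) for each node — Daria:10, Emil:11, Nadia:10, Pablo:6, Priya:11, Sven:9, Vera:11.
The smallest farness is 6, for Pablo, so Pablo has the highest closeness.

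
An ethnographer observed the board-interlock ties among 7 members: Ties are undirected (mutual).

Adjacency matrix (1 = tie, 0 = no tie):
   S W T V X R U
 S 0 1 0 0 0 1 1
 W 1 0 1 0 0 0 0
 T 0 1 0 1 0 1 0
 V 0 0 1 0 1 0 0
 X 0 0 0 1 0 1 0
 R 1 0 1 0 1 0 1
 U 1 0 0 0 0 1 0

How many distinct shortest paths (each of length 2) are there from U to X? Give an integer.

1

The shortest distance is 2, and the only length-2 path is U–R–X. So there is exactly 1 shortest path.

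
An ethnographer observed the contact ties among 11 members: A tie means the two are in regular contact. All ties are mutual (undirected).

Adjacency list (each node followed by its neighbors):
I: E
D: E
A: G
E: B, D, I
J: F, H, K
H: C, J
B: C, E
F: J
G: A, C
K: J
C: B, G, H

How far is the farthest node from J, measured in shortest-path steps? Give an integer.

5

Distances from J: A:4, B:3, C:2, D:5, E:4, F:1, G:3, H:1, I:5, K:1.
The largest is 5 (to I and D), so the eccentricity of J is 5.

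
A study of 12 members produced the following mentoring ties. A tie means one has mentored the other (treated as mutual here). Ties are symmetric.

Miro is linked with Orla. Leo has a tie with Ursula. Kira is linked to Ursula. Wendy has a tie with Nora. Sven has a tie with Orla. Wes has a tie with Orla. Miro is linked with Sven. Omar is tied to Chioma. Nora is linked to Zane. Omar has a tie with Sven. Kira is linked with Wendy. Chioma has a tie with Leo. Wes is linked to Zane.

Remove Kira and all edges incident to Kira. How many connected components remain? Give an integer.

1

Kira's neighbors (Ursula and Wendy) remain reachable from one another through other ties, so the rest of the network stays in one piece.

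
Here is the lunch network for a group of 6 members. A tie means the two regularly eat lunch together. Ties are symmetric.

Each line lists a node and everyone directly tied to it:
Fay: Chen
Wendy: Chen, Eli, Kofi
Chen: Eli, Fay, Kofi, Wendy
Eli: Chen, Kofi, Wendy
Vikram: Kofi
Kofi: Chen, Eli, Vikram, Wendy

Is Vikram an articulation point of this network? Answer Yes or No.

No

Even without Vikram, every remaining node can still reach every other (the residual graph is connected), so Vikram is not a cut vertex.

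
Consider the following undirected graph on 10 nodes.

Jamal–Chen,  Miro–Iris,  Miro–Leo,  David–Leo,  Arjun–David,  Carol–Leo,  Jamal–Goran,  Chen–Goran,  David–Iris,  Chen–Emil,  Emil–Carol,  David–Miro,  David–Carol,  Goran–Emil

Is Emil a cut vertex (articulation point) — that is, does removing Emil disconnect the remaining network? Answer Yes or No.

Yes

Removing Emil leaves {Arjun, Carol, David, Iris, Leo, and Miro} with no path to {Chen, Goran, and Jamal}, so the network splits into 2 components. Emil is a cut vertex.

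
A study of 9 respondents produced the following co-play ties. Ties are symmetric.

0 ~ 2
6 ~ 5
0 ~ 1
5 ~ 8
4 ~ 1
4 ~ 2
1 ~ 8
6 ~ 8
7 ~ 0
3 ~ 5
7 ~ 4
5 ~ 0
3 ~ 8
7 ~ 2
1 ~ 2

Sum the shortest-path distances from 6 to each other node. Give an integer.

17

Distances from 6: 0:2, 1:2, 2:3, 3:2, 4:3, 5:1, 7:3, 8:1.
Sum = 2 + 2 + 3 + 2 + 3 + 1 + 3 + 1 = 17.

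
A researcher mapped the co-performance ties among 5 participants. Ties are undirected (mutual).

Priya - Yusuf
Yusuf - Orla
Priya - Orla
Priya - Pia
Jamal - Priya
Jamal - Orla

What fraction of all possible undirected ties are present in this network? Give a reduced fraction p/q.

There are 6 edges and 5 nodes, so the maximum possible is C(5,2) = 10.
Density = 6/10 = 3/5.

3/5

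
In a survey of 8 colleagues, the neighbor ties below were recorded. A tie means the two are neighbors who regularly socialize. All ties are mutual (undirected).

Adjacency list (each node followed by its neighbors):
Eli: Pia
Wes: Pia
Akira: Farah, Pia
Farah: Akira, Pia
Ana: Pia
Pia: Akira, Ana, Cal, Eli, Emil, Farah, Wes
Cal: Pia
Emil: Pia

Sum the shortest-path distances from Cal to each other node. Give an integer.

Distances from Cal: Akira:2, Ana:2, Eli:2, Emil:2, Farah:2, Pia:1, Wes:2.
Sum = 2 + 2 + 2 + 2 + 2 + 1 + 2 = 13.

13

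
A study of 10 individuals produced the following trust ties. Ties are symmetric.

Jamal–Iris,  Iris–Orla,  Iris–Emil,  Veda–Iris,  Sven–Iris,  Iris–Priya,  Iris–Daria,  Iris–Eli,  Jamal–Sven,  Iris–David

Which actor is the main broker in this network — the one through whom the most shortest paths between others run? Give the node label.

Iris

Unnormalized betweenness of each node: Daria:0, David:0, Eli:0, Emil:0, Iris:35, Jamal:0, Orla:0, Priya:0, Sven:0, Veda:0.
Iris has the largest value, 35, making it the main broker — the node through which the most shortest paths run.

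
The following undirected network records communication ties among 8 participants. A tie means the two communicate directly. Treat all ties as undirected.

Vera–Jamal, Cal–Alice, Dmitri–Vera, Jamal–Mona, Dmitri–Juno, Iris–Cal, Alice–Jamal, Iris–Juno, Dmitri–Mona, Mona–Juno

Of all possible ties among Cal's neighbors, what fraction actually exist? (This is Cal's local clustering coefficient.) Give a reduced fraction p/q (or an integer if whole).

Cal's neighbors: Alice and Iris (k = 2).
Possible neighbor pairs: C(2,2) = 1. Edges among them: none → e = 0.
Clustering(Cal) = 0/1.

0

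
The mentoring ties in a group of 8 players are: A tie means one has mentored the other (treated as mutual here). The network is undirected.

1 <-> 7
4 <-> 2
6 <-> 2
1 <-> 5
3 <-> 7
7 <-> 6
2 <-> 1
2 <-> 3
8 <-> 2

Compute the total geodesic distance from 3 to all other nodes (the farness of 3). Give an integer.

13

Distances from 3: 1:2, 2:1, 4:2, 5:3, 6:2, 7:1, 8:2.
Sum = 2 + 1 + 2 + 3 + 2 + 1 + 2 = 13.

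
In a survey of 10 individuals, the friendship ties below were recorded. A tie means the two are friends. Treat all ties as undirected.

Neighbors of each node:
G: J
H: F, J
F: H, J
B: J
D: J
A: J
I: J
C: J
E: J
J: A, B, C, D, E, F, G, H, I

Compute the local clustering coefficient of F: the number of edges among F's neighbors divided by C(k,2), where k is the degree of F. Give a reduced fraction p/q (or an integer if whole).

F's neighbors: H and J (k = 2).
Possible neighbor pairs: C(2,2) = 1. Edges among them: H–J → e = 1.
Clustering(F) = 1/1.

1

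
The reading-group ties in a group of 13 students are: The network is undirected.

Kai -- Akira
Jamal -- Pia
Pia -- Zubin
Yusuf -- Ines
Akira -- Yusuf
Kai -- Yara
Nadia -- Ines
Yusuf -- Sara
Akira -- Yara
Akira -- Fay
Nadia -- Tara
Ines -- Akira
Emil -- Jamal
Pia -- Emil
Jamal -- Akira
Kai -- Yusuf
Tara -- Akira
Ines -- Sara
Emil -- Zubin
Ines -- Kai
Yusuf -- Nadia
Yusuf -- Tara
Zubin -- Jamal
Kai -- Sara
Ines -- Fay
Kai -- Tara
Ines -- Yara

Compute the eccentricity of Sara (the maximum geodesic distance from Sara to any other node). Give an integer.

Distances from Sara: Akira:2, Emil:4, Fay:2, Ines:1, Jamal:3, Kai:1, Nadia:2, Pia:4, Tara:2, Yara:2, Yusuf:1, Zubin:4.
The largest is 4 (to Zubin, Emil, and Pia), so the eccentricity of Sara is 4.

4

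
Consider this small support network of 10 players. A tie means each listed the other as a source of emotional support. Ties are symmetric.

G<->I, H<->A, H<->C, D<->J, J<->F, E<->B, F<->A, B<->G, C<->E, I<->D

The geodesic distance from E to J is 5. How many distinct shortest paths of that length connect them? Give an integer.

2

The shortest distance is 5. The length-5 paths are: E–C–H–A–F–J; E–B–G–I–D–J.
That gives 2 distinct shortest paths.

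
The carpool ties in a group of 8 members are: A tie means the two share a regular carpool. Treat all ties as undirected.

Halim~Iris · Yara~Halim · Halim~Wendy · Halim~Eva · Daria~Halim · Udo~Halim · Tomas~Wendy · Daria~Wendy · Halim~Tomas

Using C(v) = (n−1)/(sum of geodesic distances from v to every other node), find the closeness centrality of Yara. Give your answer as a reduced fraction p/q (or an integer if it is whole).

Distances from Yara: Daria:2, Eva:2, Halim:1, Iris:2, Tomas:2, Udo:2, Wendy:2. Sum = 13.
n = 8, so closeness = 7/13.

7/13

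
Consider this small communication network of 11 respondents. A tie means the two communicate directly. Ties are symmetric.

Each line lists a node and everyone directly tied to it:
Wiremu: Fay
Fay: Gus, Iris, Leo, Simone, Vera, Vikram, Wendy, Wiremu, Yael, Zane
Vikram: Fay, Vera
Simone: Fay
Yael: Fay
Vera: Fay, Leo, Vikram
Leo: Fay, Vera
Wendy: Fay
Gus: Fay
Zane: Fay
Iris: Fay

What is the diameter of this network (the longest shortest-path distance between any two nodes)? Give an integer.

Eccentricity of each node (its greatest distance to any other): Fay:1, Gus:2, Iris:2, Leo:2, Simone:2, Vera:2, Vikram:2, Wendy:2, Wiremu:2, Yael:2, Zane:2.
The maximum eccentricity is 2, realized for instance by the pair Zane–Wendy via Zane – Fay – Wendy. So the diameter is 2.

2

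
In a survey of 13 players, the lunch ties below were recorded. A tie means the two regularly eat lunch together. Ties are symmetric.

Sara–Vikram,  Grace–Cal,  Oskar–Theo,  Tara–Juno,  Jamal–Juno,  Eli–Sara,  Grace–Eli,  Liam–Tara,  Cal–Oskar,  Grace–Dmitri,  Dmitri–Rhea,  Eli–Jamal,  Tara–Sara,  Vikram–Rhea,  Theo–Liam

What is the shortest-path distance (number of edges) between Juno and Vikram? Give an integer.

One shortest route is Juno – Tara – Sara – Vikram, which uses 3 edges, and at distance 2 from Juno we only reach {Eli, Liam, Sara}, which does not include Vikram. So d(Juno,Vikram) = 3.

3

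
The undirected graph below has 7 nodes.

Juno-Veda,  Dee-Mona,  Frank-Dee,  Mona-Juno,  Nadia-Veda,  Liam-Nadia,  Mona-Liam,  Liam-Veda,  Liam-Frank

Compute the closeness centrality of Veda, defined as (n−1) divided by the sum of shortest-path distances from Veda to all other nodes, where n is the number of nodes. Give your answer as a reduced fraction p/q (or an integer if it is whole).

3/5

Distances from Veda: Dee:3, Frank:2, Juno:1, Liam:1, Mona:2, Nadia:1. Sum = 10.
n = 7, so closeness = 6/10 = 3/5.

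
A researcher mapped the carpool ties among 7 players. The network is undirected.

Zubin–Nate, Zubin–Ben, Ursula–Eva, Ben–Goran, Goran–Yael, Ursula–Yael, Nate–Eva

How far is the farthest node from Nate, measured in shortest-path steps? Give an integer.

Distances from Nate: Ben:2, Eva:1, Goran:3, Ursula:2, Yael:3, Zubin:1.
The largest is 3 (to Goran and Yael), so the eccentricity of Nate is 3.

3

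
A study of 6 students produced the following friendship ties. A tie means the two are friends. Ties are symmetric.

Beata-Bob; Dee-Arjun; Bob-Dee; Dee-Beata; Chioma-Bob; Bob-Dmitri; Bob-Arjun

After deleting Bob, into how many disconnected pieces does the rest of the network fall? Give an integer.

3

Without Bob, the remaining ties split the others into: {Arjun, Beata, Dee}; {Chioma}; {Dmitri}.
That's 3 separate components.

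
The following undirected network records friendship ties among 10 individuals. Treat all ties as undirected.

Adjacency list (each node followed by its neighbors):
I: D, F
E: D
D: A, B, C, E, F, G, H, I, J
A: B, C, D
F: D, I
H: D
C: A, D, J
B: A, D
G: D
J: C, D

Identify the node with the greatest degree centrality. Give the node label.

D

Degrees — A:3, B:2, C:3, D:9, E:1, F:2, G:1, H:1, I:2, J:2.
The maximum is 9, attained only by D.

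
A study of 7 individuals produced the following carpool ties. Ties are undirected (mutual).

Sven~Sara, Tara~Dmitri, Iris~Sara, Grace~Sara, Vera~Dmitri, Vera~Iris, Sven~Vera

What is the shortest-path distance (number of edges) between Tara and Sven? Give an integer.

One shortest route is Tara – Dmitri – Vera – Sven, which uses 3 edges, and at distance 2 from Tara we only reach {Vera}, which does not include Sven. So d(Tara,Sven) = 3.

3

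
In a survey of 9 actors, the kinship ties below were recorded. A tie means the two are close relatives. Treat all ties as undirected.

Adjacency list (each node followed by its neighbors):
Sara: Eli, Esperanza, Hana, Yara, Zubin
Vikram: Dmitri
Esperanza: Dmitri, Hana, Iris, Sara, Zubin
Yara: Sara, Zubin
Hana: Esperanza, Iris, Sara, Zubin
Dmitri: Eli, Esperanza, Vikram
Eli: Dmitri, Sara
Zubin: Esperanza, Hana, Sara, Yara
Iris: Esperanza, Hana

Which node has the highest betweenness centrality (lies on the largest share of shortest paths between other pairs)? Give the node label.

Esperanza

Unnormalized betweenness of each node: Dmitri:47/6, Eli:5/3, Esperanza:21/2, Hana:11/6, Iris:0, Sara:7, Vikram:0, Yara:0, Zubin:13/6.
Esperanza has the largest value, 21/2, making it the main broker — the node through which the most shortest paths run.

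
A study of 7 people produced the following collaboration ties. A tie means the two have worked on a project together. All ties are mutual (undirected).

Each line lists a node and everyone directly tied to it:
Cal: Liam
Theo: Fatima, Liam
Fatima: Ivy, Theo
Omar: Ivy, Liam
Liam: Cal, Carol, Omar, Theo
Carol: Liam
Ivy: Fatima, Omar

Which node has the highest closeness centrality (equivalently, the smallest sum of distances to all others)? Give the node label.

Liam

Farness (sum of distances to all others) for each node — Cal:13, Carol:13, Fatima:12, Ivy:12, Liam:8, Omar:10, Theo:10.
The smallest farness is 8, for Liam, so Liam has the highest closeness.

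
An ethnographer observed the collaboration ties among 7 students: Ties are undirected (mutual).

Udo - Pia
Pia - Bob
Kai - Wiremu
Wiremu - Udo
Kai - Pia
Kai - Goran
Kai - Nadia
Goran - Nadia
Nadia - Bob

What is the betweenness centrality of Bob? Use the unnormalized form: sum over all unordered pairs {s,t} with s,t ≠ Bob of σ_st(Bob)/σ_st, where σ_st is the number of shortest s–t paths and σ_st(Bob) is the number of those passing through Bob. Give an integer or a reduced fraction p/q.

Pairs whose geodesics pass through Bob — Udo–Nadia: 1/3; Nadia–Pia: 1/2.
All other pairs contribute 0.
Summing the contributions gives betweenness(Bob) = 5/6.

5/6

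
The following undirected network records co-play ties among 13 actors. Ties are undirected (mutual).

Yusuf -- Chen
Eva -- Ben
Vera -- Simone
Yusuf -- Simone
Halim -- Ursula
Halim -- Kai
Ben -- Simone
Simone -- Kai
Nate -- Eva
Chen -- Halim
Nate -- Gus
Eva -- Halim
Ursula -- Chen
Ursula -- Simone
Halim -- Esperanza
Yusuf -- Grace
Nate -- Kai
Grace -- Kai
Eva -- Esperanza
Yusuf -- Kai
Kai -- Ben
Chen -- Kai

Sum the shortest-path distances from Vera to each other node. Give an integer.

Distances from Vera: Ben:2, Chen:3, Esperanza:4, Eva:3, Grace:3, Gus:4, Halim:3, Kai:2, Nate:3, Simone:1, Ursula:2, Yusuf:2.
Sum = 2 + 3 + 4 + 3 + 3 + 4 + 3 + 2 + 3 + 1 + 2 + 2 = 32.

32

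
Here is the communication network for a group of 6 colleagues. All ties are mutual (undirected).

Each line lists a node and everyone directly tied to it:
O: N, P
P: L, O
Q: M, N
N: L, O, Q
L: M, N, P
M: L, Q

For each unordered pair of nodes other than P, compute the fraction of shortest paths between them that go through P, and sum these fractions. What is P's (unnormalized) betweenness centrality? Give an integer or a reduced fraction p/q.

5/6

Pairs whose geodesics pass through P — M–O: 1/3; L–O: 1/2.
All other pairs contribute 0.
Summing the contributions gives betweenness(P) = 5/6.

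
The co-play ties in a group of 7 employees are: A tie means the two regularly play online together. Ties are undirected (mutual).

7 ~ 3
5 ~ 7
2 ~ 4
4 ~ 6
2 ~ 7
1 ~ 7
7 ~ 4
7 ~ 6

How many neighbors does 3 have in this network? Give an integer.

3 is directly tied to 7. That is 1 neighbor, so the degree of 3 is 1.

1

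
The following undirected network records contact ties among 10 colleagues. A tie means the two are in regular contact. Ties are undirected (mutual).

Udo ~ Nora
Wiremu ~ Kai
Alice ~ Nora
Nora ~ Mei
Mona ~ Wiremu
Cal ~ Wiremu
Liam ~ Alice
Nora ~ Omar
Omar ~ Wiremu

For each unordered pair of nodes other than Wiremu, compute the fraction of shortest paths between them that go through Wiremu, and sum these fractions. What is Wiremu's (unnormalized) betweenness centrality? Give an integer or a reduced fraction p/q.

Pairs whose geodesics pass through Wiremu — Nora–Kai: 1; Nora–Cal: 1; Nora–Mona: 1; Kai–Mei: 1; Kai–Udo: 1; Kai–Omar: 1; Kai–Liam: 1; Kai–Cal: 1; Kai–Alice: 1; Kai–Mona: 1; Mei–Cal: 1; Mei–Mona: 1; Udo–Cal: 1; Udo–Mona: 1 … (+7 more pairs).
All other pairs contribute 0.
Summing the contributions gives betweenness(Wiremu) = 21.

21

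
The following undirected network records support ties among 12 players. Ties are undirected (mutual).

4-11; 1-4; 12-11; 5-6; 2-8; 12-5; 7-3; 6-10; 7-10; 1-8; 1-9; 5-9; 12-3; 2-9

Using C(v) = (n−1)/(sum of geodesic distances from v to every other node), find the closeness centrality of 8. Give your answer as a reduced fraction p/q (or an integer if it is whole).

11/36

Distances from 8: 1:1, 2:1, 3:5, 4:2, 5:3, 6:4, 7:6, 9:2, 10:5, 11:3, 12:4. Sum = 36.
n = 12, so closeness = 11/36.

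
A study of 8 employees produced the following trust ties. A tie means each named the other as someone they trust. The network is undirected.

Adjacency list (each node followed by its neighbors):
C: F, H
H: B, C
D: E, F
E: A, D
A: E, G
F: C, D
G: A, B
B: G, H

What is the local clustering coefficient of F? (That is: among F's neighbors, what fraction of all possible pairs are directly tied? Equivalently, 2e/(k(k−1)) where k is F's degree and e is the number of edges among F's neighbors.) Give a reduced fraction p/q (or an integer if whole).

0

F's neighbors: C and D (k = 2).
Possible neighbor pairs: C(2,2) = 1. Edges among them: none → e = 0.
Clustering(F) = 0/1.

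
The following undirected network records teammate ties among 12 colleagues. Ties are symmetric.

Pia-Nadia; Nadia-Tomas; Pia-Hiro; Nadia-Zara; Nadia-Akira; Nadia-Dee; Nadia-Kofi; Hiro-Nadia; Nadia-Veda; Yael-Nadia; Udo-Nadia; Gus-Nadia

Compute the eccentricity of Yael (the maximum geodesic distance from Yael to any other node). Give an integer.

2

Distances from Yael: Akira:2, Dee:2, Gus:2, Hiro:2, Kofi:2, Nadia:1, Pia:2, Tomas:2, Udo:2, Veda:2, Zara:2.
The largest is 2 (to Akira, Pia, Dee, Tomas, Gus, Zara, Hiro, Udo, Kofi, and Veda), so the eccentricity of Yael is 2.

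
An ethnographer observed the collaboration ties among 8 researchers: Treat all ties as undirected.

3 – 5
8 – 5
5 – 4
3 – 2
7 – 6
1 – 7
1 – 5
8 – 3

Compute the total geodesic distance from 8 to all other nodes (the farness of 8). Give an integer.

Distances from 8: 1:2, 2:2, 3:1, 4:2, 5:1, 6:4, 7:3.
Sum = 2 + 2 + 1 + 2 + 1 + 4 + 3 = 15.

15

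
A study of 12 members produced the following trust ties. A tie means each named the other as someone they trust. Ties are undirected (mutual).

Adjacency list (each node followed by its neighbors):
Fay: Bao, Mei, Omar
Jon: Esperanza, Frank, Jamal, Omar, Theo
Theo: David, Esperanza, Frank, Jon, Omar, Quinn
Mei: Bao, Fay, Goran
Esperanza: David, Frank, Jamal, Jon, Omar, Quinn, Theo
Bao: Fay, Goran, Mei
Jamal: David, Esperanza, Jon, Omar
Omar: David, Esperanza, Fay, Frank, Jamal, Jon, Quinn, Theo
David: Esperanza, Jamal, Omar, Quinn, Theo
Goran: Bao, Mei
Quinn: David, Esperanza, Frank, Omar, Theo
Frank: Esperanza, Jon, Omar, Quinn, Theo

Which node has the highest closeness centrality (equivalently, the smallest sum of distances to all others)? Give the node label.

Omar

Farness (sum of distances to all others) for each node — Bao:26, David:21, Esperanza:19, Fay:19, Frank:21, Goran:35, Jamal:22, Jon:21, Mei:26, Omar:15, Quinn:21, Theo:20.
The smallest farness is 15, for Omar, so Omar has the highest closeness.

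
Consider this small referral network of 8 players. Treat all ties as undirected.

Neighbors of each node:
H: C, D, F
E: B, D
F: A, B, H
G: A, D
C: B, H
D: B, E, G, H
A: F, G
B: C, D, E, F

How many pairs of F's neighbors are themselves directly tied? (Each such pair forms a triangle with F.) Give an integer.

F's neighbors are A, B, and H, but none of them are tied to each other, so no triangle contains F.

0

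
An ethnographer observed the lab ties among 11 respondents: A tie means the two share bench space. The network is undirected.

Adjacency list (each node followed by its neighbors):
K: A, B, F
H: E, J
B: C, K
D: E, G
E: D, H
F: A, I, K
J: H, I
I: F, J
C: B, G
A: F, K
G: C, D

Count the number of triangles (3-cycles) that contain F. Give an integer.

1

F's neighbors: A, I, and K.
Neighbor pairs that are themselves tied: F–A–K. Each forms one triangle with F, for 1 in total.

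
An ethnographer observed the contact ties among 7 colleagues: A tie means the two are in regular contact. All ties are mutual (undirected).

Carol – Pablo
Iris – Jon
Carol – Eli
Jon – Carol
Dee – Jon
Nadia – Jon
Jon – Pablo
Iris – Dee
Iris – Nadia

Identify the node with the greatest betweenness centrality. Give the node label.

Unnormalized betweenness of each node: Carol:5, Dee:0, Eli:0, Iris:1/2, Jon:19/2, Nadia:0, Pablo:0.
Jon has the largest value, 19/2, making it the main broker — the node through which the most shortest paths run.

Jon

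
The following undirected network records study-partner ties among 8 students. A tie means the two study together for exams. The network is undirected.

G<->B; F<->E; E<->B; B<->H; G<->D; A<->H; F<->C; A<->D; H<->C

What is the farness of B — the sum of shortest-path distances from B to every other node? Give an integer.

Distances from B: A:2, C:2, D:2, E:1, F:2, G:1, H:1.
Sum = 2 + 2 + 2 + 1 + 2 + 1 + 1 = 11.

11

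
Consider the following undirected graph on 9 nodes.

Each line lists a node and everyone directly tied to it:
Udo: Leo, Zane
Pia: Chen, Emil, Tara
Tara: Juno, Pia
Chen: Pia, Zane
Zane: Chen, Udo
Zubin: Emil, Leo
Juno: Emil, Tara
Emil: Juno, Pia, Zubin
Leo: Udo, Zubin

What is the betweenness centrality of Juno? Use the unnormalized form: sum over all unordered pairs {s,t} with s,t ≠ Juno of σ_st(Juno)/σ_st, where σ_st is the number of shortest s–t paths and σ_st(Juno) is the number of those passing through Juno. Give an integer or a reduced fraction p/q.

Pairs whose geodesics pass through Juno — Leo–Tara: 1/2; Zubin–Tara: 1/2; Emil–Tara: 1/2.
All other pairs contribute 0.
Summing the contributions gives betweenness(Juno) = 3/2.

3/2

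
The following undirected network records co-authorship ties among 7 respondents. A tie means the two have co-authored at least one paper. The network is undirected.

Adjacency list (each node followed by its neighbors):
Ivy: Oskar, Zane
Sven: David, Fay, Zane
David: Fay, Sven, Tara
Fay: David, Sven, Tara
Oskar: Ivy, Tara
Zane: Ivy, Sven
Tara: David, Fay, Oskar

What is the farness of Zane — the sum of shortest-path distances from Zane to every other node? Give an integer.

Distances from Zane: David:2, Fay:2, Ivy:1, Oskar:2, Sven:1, Tara:3.
Sum = 2 + 2 + 1 + 2 + 1 + 3 = 11.

11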